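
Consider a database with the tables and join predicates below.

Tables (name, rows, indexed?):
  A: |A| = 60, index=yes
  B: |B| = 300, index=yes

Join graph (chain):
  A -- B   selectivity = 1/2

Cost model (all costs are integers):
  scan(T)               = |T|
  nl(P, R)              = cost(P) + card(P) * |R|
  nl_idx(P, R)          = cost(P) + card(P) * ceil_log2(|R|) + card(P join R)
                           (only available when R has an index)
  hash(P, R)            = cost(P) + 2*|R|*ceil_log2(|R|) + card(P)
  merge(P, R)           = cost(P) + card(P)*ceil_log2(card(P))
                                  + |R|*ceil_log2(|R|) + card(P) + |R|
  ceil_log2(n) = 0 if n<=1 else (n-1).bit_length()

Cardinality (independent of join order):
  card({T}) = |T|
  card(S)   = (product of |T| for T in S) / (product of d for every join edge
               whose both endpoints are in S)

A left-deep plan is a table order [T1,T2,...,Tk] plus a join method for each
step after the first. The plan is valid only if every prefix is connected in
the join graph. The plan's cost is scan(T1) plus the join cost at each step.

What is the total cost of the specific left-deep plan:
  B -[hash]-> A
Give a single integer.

step 1: scan B: cost=300, card=300
step 2: join A via hash
    card(P join A) = 300*60/(2) = 9000
    cost = 300 + 2*60*6 + 300 = 1320

1320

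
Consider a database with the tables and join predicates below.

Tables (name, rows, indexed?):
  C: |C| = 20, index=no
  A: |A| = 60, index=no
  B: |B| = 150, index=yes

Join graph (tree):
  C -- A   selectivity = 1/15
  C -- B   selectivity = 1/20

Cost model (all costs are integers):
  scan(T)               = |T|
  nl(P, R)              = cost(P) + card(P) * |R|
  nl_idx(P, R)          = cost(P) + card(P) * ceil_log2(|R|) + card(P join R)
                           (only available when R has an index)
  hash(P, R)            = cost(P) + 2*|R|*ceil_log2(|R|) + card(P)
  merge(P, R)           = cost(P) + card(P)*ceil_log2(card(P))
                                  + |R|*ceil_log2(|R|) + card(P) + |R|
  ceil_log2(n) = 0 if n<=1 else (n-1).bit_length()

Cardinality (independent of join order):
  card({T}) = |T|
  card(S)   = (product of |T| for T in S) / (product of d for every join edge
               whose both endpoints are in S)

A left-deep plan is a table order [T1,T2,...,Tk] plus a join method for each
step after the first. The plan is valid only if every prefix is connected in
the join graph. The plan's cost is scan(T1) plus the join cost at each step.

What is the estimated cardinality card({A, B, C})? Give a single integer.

600

Tables in S: A(60), B(150), C(20)
Edges inside S: C-A(d=15), C-B(d=20)
numerator = 60 * 150 * 20 = 180000
denominator = 15 * 20 = 300
card(S) = 180000 / 300 = 600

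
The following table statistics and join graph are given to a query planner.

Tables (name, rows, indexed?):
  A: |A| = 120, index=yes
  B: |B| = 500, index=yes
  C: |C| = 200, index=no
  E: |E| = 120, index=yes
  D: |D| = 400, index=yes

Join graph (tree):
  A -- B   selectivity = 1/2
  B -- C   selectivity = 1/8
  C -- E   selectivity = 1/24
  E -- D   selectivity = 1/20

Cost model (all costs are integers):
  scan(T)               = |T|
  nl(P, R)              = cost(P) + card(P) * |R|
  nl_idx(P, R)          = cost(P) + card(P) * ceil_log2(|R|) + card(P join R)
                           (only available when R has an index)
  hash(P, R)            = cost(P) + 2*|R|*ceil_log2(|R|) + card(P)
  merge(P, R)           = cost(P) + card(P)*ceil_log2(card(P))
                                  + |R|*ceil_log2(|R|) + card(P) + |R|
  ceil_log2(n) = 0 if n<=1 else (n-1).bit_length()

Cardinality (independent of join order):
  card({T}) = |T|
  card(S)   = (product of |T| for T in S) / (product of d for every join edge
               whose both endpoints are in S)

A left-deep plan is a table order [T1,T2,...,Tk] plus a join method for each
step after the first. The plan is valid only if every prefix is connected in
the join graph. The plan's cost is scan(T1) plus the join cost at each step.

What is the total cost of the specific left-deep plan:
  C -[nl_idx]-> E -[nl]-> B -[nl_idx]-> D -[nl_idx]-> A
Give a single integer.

step 1: scan C: cost=200, card=200
step 2: join E via nl_idx
    card(P join E) = 200*120/(24) = 1000
    cost = 200 + 200*7 + 1000 = 2600
step 3: join B via nl
    card(P join B) = 1000*500/(8) = 62500
    cost = 2600 + 1000*500 = 502600
step 4: join D via nl_idx
    card(P join D) = 62500*400/(20) = 1250000
    cost = 502600 + 62500*9 + 1250000 = 2315100
step 5: join A via nl_idx
    card(P join A) = 1250000*120/(2) = 75000000
    cost = 2315100 + 1250000*7 + 75000000 = 86065100

86065100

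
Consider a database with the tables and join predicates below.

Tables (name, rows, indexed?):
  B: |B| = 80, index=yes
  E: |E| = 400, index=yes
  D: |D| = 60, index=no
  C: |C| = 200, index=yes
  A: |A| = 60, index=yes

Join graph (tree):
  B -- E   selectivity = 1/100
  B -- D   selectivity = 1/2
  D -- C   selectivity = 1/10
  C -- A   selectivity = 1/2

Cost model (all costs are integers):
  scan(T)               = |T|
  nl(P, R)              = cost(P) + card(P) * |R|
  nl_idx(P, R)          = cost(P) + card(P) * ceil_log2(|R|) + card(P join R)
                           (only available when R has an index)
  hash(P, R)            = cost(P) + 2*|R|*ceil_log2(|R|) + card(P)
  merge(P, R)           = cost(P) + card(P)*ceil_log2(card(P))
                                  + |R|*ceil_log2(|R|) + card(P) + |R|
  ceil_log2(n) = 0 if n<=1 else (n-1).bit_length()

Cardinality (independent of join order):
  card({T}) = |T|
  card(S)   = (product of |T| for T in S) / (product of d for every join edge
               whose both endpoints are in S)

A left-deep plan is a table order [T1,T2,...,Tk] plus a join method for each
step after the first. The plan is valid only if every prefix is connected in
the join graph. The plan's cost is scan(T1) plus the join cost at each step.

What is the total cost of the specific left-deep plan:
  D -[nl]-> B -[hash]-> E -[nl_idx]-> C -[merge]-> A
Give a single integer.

3931680

step 1: scan D: cost=60, card=60
step 2: join B via nl
    card(P join B) = 60*80/(2) = 2400
    cost = 60 + 60*80 = 4860
step 3: join E via hash
    card(P join E) = 2400*400/(100) = 9600
    cost = 4860 + 2*400*9 + 2400 = 14460
step 4: join C via nl_idx
    card(P join C) = 9600*200/(10) = 192000
    cost = 14460 + 9600*8 + 192000 = 283260
step 5: join A via merge
    card(P join A) = 192000*60/(2) = 5760000
    cost = 283260 + 192000*18 + 60*6 + 192000 + 60 = 3931680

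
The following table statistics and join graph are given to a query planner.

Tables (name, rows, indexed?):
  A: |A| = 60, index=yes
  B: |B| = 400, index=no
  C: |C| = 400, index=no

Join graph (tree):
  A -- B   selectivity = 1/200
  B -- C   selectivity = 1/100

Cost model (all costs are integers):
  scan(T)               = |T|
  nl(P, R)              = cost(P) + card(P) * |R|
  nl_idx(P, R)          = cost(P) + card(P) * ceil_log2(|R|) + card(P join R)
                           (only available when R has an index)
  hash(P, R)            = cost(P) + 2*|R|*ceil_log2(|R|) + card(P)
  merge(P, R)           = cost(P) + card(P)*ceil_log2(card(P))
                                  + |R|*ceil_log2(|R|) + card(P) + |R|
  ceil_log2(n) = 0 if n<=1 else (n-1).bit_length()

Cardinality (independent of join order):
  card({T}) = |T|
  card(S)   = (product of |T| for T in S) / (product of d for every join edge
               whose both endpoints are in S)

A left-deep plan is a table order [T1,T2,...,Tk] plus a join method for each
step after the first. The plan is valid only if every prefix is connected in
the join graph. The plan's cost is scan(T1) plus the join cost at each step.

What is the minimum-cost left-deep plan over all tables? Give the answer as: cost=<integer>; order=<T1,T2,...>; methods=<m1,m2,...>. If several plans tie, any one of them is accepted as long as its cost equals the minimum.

Selinger DP (subsets sized 1..n):
  {A}: scan cost=60, card=60
  {B}: scan cost=400, card=400
  {C}: scan cost=400, card=400
  {AB}: card=120; try (A,hash)→1520, (A,nl_idx)→2920, (B,merge)→4480, (A,merge)→4820, (B,hash)→7320, (B,nl)→24060 …(+1); best=1520 via (A,hash)
  {BC}: card=1600; try (C,hash)→8000, (B,hash)→8000, (C,merge)→8400, (B,merge)→8400, (C,nl)→160400, (B,nl)→160400; best=8000 via (C,hash)
  {ABC}: card=480; try (C,merge)→6480, (C,hash)→8840, (A,hash)→10320, (A,nl_idx)→18080, (A,merge)→27620, (C,nl)→49520 …(+1); best=6480 via (C,merge)

cost=6480; order=B,A,C; methods=hash,merge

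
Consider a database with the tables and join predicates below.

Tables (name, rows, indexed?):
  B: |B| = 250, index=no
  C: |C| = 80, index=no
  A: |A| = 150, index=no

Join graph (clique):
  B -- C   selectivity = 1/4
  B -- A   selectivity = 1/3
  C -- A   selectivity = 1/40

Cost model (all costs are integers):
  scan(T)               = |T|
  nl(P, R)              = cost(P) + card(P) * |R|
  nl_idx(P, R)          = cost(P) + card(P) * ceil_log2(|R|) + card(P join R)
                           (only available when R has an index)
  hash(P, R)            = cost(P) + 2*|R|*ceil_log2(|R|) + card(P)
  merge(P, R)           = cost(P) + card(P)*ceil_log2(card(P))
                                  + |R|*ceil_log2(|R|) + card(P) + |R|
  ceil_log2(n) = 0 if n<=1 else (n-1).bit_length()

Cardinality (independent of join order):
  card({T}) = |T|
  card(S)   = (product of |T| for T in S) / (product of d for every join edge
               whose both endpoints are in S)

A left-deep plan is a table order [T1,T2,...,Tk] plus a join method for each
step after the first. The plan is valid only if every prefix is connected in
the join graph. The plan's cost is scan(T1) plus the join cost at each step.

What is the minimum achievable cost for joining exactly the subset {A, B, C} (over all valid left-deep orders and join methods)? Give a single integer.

Selinger DP over subsets of {A,B,C}:
  {B}: scan cost=250, card=250
  {C}: scan cost=80, card=80
  {A}: scan cost=150, card=150
  {BC}: card=5000; try (C,hash)→1620, (B,merge)→2970, (C,merge)→3140, (B,hash)→4160, (B,nl)→20080, (C,nl)→20250; best=1620 via (C,hash)
  {AB}: card=12500; try (A,hash)→2900, (B,merge)→3750, (A,merge)→3850, (B,hash)→4300, (B,nl)→37650, (A,nl)→37750; best=2900 via (A,hash)
  {AC}: card=300; try (C,hash)→1420, (A,merge)→2070, (C,merge)→2140, (A,hash)→2560, (A,nl)→12080, (C,nl)→12150; best=1420 via (C,hash)
  {ABC}: card=6250; try (B,hash)→5720, (B,merge)→6670, (A,hash)→9020, (C,hash)→16520, (A,merge)→72970, (B,nl)→76420 …(+3); best=5720 via (B,hash)

5720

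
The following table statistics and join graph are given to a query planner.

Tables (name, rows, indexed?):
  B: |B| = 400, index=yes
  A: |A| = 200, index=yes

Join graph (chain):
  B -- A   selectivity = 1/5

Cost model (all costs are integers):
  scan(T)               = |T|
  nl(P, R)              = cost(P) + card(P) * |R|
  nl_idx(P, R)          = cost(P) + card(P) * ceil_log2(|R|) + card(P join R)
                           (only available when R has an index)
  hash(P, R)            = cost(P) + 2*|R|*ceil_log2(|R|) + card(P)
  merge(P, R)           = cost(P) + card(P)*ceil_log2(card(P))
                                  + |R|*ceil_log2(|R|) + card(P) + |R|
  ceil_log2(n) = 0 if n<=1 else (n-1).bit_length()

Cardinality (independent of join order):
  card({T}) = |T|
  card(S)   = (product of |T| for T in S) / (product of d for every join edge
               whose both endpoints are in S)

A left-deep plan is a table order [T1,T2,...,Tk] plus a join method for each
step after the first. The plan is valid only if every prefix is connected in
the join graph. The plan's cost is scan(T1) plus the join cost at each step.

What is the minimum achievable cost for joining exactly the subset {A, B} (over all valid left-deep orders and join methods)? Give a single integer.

4000

Selinger DP over subsets of {A,B}:
  {B}: scan cost=400, card=400
  {A}: scan cost=200, card=200
  {AB}: card=16000; try (A,hash)→4000, (B,merge)→6000, (A,merge)→6200, (B,hash)→7600, (B,nl_idx)→18000, (A,nl_idx)→19600 …(+2); best=4000 via (A,hash)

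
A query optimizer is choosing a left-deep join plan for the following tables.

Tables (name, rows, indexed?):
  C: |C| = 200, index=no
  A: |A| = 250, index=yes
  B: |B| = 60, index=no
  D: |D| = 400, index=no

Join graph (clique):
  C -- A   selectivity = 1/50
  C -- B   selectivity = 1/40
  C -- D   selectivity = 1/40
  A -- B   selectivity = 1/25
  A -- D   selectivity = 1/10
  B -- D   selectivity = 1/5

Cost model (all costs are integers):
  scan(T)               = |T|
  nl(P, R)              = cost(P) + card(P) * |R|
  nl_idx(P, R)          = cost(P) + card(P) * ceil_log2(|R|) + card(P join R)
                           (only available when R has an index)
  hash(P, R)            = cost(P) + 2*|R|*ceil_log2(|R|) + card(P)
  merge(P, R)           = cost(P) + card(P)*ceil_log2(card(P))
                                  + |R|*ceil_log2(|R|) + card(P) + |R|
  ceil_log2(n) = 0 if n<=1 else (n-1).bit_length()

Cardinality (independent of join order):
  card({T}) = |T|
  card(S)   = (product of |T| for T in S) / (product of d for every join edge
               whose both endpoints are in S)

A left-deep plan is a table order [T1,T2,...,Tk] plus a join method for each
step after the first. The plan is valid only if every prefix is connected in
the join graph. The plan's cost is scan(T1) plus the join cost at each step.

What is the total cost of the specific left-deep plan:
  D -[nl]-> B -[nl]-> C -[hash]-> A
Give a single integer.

989000

step 1: scan D: cost=400, card=400
step 2: join B via nl
    card(P join B) = 400*60/(5) = 4800
    cost = 400 + 400*60 = 24400
step 3: join C via nl
    card(P join C) = 4800*200/(40*40) = 600
    cost = 24400 + 4800*200 = 984400
step 4: join A via hash
    card(P join A) = 600*250/(50*25*10) = 12
    cost = 984400 + 2*250*8 + 600 = 989000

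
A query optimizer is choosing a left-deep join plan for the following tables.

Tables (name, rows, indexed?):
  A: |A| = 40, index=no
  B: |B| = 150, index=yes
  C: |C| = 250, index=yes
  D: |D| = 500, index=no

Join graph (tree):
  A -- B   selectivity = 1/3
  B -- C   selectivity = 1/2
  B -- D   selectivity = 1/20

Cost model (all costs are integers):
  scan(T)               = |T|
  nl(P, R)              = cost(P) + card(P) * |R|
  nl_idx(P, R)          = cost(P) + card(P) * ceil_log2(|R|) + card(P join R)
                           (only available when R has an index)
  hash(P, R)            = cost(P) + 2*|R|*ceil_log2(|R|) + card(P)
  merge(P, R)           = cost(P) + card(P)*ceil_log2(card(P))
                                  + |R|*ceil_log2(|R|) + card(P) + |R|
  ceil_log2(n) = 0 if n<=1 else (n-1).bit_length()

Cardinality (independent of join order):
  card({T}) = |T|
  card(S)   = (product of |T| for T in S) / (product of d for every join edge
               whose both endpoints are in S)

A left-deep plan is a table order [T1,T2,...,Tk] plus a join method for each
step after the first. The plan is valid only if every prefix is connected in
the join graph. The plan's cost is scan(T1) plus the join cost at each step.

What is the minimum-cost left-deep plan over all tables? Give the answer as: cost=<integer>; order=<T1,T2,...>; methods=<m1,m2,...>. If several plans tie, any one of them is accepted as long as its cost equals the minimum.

Selinger DP (subsets sized 1..n):
  {A}: scan cost=40, card=40
  {B}: scan cost=150, card=150
  {C}: scan cost=250, card=250
  {D}: scan cost=500, card=500
  {AB}: card=2000; try (A,hash)→780, (B,merge)→1670, (A,merge)→1780, (B,nl_idx)→2360, (B,hash)→2480, (B,nl)→6040 …(+1); best=780 via (A,hash)
  {BC}: card=18750; try (B,hash)→2900, (C,merge)→3750, (B,merge)→3850, (C,hash)→4300, (C,nl_idx)→20100, (B,nl_idx)→21000 …(+2); best=2900 via (B,hash)
  {BD}: card=3750; try (B,hash)→3400, (D,merge)→6500, (B,merge)→6850, (B,nl_idx)→8250, (D,hash)→9300, (D,nl)→75150 …(+1); best=3400 via (B,hash)
  {ABC}: card=250000; try (C,hash)→6780, (A,hash)→22130, (C,merge)→27030, (C,nl_idx)→266780, (A,merge)→303180, (C,nl)→500780 …(+1); best=6780 via (C,hash)
  {ABD}: card=50000; try (A,hash)→7630, (D,hash)→11780, (D,merge)→29780, (A,merge)→52430, (A,nl)→153400, (D,nl)→1000780; best=7630 via (A,hash)
  {BCD}: card=468750; try (C,hash)→11150, (D,hash)→30650, (C,merge)→54400, (D,merge)→307900, (C,nl_idx)→502150, (C,nl)→940900 …(+1); best=11150 via (C,hash)
  {ABCD}: card=6250000; try (C,hash)→61630, (D,hash)→265780, (A,hash)→480380, (C,merge)→859880, (D,merge)→4761780, (C,nl_idx)→6657630 …(+4); best=61630 via (C,hash)

cost=61630; order=D,B,A,C; methods=hash,hash,hash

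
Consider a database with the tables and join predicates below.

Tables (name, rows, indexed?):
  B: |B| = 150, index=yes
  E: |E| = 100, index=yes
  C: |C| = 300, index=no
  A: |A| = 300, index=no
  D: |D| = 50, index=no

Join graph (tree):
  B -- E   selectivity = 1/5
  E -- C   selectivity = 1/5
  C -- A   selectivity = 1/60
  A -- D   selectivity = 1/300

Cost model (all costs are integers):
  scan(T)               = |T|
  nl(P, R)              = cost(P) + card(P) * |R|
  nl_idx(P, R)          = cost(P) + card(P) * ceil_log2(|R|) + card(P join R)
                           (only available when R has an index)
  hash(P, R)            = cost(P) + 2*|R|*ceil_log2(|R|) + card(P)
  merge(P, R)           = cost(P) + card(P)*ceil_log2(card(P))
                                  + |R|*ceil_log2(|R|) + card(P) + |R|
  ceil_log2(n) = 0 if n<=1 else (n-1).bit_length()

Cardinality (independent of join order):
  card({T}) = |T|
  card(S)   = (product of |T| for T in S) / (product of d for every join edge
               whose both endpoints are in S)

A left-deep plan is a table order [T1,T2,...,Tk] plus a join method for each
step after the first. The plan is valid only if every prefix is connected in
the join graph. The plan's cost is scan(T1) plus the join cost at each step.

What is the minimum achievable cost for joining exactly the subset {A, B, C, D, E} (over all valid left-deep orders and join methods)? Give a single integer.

13600

Selinger DP over subsets of {A,B,C,D,E}:
  {B}: scan cost=150, card=150
  {E}: scan cost=100, card=100
  {C}: scan cost=300, card=300
  {A}: scan cost=300, card=300
  {D}: scan cost=50, card=50
  {BE}: card=3000; try (E,hash)→1700, (B,merge)→2250, (E,merge)→2300, (B,hash)→2600, (B,nl_idx)→3900, (E,nl_idx)→4200 …(+2); best=1700 via (E,hash)
  {CE}: card=6000; try (E,hash)→2000, (C,merge)→3900, (E,merge)→4100, (C,hash)→5600, (E,nl_idx)→8400, (C,nl)→30100 …(+1); best=2000 via (E,hash)
  {AC}: card=1500; try (C,hash)→6000, (A,hash)→6000, (C,merge)→6300, (A,merge)→6300, (C,nl)→90300, (A,nl)→90300; best=6000 via (C,hash)
  {AD}: card=50; try (D,hash)→1200, (A,merge)→3400, (D,merge)→3650, (A,hash)→5500, (A,nl)→15050, (D,nl)→15300; best=1200 via (D,hash)
  {BCE}: card=180000; try (C,hash)→10100, (B,hash)→10400, (C,merge)→43700, (B,merge)→87350, (B,nl_idx)→230000, (C,nl)→901700 …(+1); best=10100 via (C,hash)
  {ACE}: card=30000; try (E,hash)→8900, (A,hash)→13400, (E,merge)→24800, (E,nl_idx)→46500, (A,merge)→89000, (E,nl)→156000 …(+1); best=8900 via (E,hash)
  {ACD}: card=250; try (C,merge)→4550, (C,hash)→6650, (D,hash)→8100, (C,nl)→16200, (D,merge)→24350, (D,nl)→81000; best=4550 via (C,merge)
  {ABCE}: card=900000; try (B,hash)→41300, (A,hash)→195500, (B,merge)→490250, (B,nl_idx)→1148900, (A,merge)→3433100, (B,nl)→4508900 …(+1); best=41300 via (B,hash)
  {ACDE}: card=5000; try (E,hash)→6200, (E,merge)→7600, (E,nl_idx)→11300, (E,nl)→29550, (D,hash)→39500, (D,merge)→489250 …(+1); best=6200 via (E,hash)
  {ABCDE}: card=150000; try (B,hash)→13600, (B,merge)→77550, (B,nl_idx)→196200, (B,nl)→756200, (D,hash)→941900, (D,merge)→18941650 …(+1); best=13600 via (B,hash)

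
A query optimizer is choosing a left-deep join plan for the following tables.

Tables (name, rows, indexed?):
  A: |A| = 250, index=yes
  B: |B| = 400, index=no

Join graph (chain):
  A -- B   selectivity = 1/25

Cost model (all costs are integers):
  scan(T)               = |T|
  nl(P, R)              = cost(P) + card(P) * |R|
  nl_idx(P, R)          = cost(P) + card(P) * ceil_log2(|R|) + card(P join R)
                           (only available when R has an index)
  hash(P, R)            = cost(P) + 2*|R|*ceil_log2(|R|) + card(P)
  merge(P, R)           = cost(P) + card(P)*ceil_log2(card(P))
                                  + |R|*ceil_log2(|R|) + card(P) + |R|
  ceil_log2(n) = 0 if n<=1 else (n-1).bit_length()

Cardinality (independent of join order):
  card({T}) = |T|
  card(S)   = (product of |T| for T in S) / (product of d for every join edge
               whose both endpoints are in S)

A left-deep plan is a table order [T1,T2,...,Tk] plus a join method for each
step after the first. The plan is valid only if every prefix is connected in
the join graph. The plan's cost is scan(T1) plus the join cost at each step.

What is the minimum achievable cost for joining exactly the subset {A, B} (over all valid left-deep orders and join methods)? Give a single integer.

4800

Selinger DP over subsets of {A,B}:
  {A}: scan cost=250, card=250
  {B}: scan cost=400, card=400
  {AB}: card=4000; try (A,hash)→4800, (B,merge)→6500, (A,merge)→6650, (A,nl_idx)→7600, (B,hash)→7700, (B,nl)→100250 …(+1); best=4800 via (A,hash)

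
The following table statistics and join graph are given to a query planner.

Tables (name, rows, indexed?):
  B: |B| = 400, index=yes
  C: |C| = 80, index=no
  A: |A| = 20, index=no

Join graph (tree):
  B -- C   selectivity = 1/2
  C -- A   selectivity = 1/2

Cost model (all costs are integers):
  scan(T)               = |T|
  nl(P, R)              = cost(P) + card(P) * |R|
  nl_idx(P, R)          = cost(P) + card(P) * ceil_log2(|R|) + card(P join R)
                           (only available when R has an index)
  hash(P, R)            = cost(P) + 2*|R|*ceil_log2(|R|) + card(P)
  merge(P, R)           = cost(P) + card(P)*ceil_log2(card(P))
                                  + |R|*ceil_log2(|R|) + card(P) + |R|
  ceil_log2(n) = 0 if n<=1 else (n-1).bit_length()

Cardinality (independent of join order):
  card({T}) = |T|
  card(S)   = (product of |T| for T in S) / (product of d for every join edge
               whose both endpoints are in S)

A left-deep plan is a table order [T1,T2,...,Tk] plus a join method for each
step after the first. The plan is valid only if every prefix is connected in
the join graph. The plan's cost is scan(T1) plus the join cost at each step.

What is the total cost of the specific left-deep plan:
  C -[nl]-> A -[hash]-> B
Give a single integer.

step 1: scan C: cost=80, card=80
step 2: join A via nl
    card(P join A) = 80*20/(2) = 800
    cost = 80 + 80*20 = 1680
step 3: join B via hash
    card(P join B) = 800*400/(2) = 160000
    cost = 1680 + 2*400*9 + 800 = 9680

9680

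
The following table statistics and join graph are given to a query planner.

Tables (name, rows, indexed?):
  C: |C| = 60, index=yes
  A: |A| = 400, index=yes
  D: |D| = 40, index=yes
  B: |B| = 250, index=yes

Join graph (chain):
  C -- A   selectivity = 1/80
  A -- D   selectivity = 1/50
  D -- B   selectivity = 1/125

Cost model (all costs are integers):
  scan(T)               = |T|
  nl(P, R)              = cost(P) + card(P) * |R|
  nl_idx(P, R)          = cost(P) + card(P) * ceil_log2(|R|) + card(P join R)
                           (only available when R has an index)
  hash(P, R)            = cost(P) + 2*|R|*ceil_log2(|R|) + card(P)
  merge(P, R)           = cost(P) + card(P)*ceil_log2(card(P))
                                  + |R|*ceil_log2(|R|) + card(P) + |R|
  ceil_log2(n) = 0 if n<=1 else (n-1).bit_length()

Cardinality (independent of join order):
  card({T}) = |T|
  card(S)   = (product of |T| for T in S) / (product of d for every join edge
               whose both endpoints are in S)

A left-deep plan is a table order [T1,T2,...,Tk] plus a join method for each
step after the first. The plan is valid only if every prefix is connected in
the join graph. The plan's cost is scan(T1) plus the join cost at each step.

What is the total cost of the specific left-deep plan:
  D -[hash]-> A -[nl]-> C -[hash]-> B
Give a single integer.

step 1: scan D: cost=40, card=40
step 2: join A via hash
    card(P join A) = 40*400/(50) = 320
    cost = 40 + 2*400*9 + 40 = 7280
step 3: join C via nl
    card(P join C) = 320*60/(80) = 240
    cost = 7280 + 320*60 = 26480
step 4: join B via hash
    card(P join B) = 240*250/(125) = 480
    cost = 26480 + 2*250*8 + 240 = 30720

30720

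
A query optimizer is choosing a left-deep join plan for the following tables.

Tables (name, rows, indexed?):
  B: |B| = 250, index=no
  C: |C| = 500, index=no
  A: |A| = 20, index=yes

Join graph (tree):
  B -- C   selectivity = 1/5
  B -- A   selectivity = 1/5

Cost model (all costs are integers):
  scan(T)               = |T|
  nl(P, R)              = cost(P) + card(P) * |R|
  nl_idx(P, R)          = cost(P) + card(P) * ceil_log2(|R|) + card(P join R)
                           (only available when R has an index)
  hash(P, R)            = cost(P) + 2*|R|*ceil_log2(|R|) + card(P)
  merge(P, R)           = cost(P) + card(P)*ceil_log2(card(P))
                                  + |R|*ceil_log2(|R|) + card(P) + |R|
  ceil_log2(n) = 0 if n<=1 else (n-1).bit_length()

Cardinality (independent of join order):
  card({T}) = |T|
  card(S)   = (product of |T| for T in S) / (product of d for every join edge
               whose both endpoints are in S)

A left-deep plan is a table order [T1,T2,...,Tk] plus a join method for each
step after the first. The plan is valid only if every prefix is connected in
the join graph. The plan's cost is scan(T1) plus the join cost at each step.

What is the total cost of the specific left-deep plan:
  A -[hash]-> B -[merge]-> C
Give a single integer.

20040

step 1: scan A: cost=20, card=20
step 2: join B via hash
    card(P join B) = 20*250/(5) = 1000
    cost = 20 + 2*250*8 + 20 = 4040
step 3: join C via merge
    card(P join C) = 1000*500/(5) = 100000
    cost = 4040 + 1000*10 + 500*9 + 1000 + 500 = 20040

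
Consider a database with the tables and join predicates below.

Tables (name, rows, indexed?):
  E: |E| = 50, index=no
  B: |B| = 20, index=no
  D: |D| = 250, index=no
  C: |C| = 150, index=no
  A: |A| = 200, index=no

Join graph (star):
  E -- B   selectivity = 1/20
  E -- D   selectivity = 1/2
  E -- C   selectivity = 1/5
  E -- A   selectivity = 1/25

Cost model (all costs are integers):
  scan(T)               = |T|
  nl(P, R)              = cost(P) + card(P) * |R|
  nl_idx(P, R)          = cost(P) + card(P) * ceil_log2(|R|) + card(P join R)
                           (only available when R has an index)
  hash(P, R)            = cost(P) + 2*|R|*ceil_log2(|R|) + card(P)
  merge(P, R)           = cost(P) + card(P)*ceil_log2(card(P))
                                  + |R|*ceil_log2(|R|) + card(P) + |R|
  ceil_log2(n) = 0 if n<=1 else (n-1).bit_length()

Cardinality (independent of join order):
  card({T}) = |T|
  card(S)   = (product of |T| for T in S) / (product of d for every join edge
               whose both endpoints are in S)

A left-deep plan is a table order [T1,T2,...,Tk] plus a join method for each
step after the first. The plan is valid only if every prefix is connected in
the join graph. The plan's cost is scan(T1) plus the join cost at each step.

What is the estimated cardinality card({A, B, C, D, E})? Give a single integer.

1500000

Tables in S: A(200), B(20), C(150), D(250), E(50)
Edges inside S: E-B(d=20), E-D(d=2), E-C(d=5), E-A(d=25)
numerator = 200 * 20 * 150 * 250 * 50 = 7500000000
denominator = 20 * 2 * 5 * 25 = 5000
card(S) = 7500000000 / 5000 = 1500000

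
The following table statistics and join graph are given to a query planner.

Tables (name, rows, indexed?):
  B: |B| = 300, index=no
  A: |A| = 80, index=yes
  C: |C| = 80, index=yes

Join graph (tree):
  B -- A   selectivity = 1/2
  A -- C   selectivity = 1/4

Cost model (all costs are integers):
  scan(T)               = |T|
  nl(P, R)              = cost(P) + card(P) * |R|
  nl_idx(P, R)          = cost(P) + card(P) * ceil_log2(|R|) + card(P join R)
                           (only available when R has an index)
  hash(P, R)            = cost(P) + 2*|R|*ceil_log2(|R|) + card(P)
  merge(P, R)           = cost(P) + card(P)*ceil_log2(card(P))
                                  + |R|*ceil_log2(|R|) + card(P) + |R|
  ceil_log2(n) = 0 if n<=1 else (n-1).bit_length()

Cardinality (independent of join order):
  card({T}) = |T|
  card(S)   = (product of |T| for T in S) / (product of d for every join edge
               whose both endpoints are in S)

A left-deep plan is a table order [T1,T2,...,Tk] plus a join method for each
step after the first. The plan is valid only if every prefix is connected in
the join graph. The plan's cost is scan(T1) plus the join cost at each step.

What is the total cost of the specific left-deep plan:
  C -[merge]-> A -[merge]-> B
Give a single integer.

step 1: scan C: cost=80, card=80
step 2: join A via merge
    card(P join A) = 80*80/(4) = 1600
    cost = 80 + 80*7 + 80*7 + 80 + 80 = 1360
step 3: join B via merge
    card(P join B) = 1600*300/(2) = 240000
    cost = 1360 + 1600*11 + 300*9 + 1600 + 300 = 23560

23560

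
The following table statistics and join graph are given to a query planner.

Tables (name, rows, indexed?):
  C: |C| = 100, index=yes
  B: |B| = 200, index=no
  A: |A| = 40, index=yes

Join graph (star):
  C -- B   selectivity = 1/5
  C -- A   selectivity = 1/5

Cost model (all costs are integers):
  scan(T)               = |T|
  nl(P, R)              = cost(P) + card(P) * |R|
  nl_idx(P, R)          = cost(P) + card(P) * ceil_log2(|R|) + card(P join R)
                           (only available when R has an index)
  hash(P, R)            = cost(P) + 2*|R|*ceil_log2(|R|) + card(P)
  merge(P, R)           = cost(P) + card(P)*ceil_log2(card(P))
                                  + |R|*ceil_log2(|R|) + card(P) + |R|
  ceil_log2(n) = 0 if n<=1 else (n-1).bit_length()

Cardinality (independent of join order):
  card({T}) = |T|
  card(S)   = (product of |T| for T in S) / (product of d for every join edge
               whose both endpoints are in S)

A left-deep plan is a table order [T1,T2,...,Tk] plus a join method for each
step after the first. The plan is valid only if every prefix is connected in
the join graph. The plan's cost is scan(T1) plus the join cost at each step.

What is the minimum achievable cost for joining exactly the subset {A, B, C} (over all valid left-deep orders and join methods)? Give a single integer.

Selinger DP over subsets of {A,B,C}:
  {C}: scan cost=100, card=100
  {B}: scan cost=200, card=200
  {A}: scan cost=40, card=40
  {BC}: card=4000; try (C,hash)→1800, (B,merge)→2700, (C,merge)→2800, (B,hash)→3400, (C,nl_idx)→5600, (B,nl)→20100 …(+1); best=1800 via (C,hash)
  {AC}: card=800; try (A,hash)→680, (C,merge)→1120, (C,nl_idx)→1120, (A,merge)→1180, (C,hash)→1480, (A,nl_idx)→1500 …(+2); best=680 via (A,hash)
  {ABC}: card=32000; try (B,hash)→4680, (A,hash)→6280, (B,merge)→11280, (A,merge)→54080, (A,nl_idx)→57800, (B,nl)→160680 …(+1); best=4680 via (B,hash)

4680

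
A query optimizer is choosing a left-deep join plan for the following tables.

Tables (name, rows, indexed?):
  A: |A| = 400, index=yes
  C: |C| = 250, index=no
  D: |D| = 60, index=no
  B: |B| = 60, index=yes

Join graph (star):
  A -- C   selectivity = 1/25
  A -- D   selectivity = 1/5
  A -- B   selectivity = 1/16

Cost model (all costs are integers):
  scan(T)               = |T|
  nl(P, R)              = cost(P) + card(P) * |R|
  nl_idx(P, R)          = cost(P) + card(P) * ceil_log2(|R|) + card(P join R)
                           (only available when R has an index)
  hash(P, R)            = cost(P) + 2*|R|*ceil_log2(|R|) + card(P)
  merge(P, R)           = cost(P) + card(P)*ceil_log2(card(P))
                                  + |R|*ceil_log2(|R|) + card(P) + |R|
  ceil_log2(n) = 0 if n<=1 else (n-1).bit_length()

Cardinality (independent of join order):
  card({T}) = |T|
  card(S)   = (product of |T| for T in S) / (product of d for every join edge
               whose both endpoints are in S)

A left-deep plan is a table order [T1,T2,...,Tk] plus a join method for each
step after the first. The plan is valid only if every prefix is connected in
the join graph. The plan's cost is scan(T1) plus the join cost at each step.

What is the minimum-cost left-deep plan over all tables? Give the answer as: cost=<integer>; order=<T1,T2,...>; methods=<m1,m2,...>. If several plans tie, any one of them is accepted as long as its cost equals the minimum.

cost=22740; order=A,B,C,D; methods=hash,hash,hash

Selinger DP (subsets sized 1..n):
  {A}: scan cost=400, card=400
  {C}: scan cost=250, card=250
  {D}: scan cost=60, card=60
  {B}: scan cost=60, card=60
  {AC}: card=4000; try (C,hash)→4800, (A,merge)→6500, (A,nl_idx)→6500, (C,merge)→6650, (A,hash)→7700, (A,nl)→100250 …(+1); best=4800 via (C,hash)
  {AD}: card=4800; try (D,hash)→1520, (A,merge)→4480, (D,merge)→4820, (A,nl_idx)→5400, (A,hash)→7320, (A,nl)→24060 …(+1); best=1520 via (D,hash)
  {AB}: card=1500; try (B,hash)→1520, (A,nl_idx)→2100, (B,nl_idx)→4300, (A,merge)→4480, (B,merge)→4820, (A,hash)→7320 …(+2); best=1520 via (B,hash)
  {ACD}: card=48000; try (D,hash)→9520, (C,hash)→10320, (D,merge)→57220, (C,merge)→70970, (D,nl)→244800, (C,nl)→1201520; best=9520 via (D,hash)
  {ABC}: card=15000; try (C,hash)→7020, (B,hash)→9520, (C,merge)→21770, (B,nl_idx)→43800, (B,merge)→57220, (B,nl)→244800 …(+1); best=7020 via (C,hash)
  {ABD}: card=18000; try (D,hash)→3740, (B,hash)→7040, (D,merge)→19940, (B,nl_idx)→48320, (B,merge)→69140, (D,nl)→91520 …(+1); best=3740 via (D,hash)
  {ABCD}: card=180000; try (D,hash)→22740, (C,hash)→25740, (B,hash)→58240, (D,merge)→232440, (C,merge)→293990, (B,nl_idx)→477520 …(+4); best=22740 via (D,hash)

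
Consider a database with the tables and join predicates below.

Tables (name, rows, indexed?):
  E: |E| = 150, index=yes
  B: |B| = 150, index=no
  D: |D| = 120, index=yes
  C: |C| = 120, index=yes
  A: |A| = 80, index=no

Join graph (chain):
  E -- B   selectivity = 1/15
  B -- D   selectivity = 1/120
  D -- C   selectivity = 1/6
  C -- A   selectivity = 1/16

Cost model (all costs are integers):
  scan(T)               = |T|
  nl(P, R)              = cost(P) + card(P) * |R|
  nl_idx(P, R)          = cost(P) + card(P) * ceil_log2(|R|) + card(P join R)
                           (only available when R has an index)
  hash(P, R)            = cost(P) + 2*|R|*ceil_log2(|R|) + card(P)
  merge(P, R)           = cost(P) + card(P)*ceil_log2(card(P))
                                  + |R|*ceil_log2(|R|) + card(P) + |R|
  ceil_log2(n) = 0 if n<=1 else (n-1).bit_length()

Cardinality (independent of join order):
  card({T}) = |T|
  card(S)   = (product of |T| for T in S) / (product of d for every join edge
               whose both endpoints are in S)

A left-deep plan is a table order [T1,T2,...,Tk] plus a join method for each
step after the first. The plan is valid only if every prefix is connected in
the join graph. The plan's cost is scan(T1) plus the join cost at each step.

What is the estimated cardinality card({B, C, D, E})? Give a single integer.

30000

Tables in S: B(150), C(120), D(120), E(150)
Edges inside S: E-B(d=15), B-D(d=120), D-C(d=6)
numerator = 150 * 120 * 120 * 150 = 324000000
denominator = 15 * 120 * 6 = 10800
card(S) = 324000000 / 10800 = 30000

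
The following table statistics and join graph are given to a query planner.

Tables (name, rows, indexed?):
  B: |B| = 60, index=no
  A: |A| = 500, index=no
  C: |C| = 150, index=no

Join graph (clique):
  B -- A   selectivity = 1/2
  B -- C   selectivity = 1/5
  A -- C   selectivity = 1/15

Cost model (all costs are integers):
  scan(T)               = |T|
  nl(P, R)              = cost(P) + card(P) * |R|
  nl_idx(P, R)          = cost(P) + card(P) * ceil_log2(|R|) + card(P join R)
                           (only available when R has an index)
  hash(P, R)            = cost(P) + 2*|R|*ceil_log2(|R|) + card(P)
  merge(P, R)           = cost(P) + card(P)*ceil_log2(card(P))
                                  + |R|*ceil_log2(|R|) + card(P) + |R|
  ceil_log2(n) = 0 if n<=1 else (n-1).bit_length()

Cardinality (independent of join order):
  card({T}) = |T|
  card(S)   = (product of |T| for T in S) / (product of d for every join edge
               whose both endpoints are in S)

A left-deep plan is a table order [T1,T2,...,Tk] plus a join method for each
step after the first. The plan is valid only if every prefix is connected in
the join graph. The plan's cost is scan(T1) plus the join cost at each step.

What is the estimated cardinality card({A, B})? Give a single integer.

15000

Tables in S: A(500), B(60)
Edges inside S: B-A(d=2)
numerator = 500 * 60 = 30000
denominator = 2 = 2
card(S) = 30000 / 2 = 15000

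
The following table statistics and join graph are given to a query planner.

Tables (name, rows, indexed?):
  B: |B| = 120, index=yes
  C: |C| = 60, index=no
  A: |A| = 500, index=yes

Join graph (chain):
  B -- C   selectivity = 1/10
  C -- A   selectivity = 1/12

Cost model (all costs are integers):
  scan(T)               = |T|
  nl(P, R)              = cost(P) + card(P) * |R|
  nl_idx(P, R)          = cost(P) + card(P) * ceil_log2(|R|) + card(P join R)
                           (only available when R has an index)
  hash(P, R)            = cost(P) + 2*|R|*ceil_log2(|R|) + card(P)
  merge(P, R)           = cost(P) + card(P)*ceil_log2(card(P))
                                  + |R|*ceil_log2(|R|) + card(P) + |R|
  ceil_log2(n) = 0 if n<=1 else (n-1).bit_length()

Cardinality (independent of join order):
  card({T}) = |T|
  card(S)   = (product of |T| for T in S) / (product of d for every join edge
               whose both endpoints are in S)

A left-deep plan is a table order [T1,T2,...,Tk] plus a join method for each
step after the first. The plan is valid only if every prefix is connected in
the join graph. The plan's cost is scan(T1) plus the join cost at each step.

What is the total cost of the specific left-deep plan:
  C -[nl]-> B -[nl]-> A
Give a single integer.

367260

step 1: scan C: cost=60, card=60
step 2: join B via nl
    card(P join B) = 60*120/(10) = 720
    cost = 60 + 60*120 = 7260
step 3: join A via nl
    card(P join A) = 720*500/(12) = 30000
    cost = 7260 + 720*500 = 367260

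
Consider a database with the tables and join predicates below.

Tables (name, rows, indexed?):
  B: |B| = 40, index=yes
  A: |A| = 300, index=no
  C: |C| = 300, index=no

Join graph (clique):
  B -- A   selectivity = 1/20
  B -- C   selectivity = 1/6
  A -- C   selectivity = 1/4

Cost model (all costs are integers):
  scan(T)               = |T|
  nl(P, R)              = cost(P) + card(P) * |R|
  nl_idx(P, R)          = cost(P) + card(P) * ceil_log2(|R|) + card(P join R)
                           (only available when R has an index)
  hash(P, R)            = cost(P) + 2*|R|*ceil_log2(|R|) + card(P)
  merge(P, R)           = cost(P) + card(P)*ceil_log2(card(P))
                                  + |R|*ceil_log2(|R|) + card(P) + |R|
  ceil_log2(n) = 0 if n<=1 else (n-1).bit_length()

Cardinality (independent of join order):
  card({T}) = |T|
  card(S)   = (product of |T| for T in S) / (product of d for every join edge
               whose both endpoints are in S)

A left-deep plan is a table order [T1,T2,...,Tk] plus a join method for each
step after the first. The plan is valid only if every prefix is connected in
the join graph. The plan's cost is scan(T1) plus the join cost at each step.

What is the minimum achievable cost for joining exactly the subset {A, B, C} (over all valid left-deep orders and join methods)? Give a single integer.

Selinger DP over subsets of {A,B,C}:
  {B}: scan cost=40, card=40
  {A}: scan cost=300, card=300
  {C}: scan cost=300, card=300
  {AB}: card=600; try (B,hash)→1080, (B,nl_idx)→2700, (A,merge)→3320, (B,merge)→3580, (A,hash)→5480, (A,nl)→12040 …(+1); best=1080 via (B,hash)
  {BC}: card=2000; try (B,hash)→1080, (C,merge)→3320, (B,merge)→3580, (B,nl_idx)→4100, (C,hash)→5480, (C,nl)→12040 …(+1); best=1080 via (B,hash)
  {AC}: card=22500; try (C,hash)→6000, (A,hash)→6000, (C,merge)→6300, (A,merge)→6300, (C,nl)→90300, (A,nl)→90300; best=6000 via (C,hash)
  {ABC}: card=7500; try (C,hash)→7080, (A,hash)→8480, (C,merge)→10680, (A,merge)→28080, (B,hash)→28980, (B,nl_idx)→148500 …(+4); best=7080 via (C,hash)

7080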